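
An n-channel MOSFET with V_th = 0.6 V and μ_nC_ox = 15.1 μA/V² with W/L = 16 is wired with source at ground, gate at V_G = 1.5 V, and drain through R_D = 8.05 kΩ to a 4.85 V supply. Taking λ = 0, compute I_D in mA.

V_GS = V_G = 1.5 V, so V_ov = 1.5 − 0.6 = 0.9 V.
k_n = μ_nC_ox · (W/L) = 0.2416 mA/V².
Assume saturation: I_D = ½ k_n V_ov² = 0.5 × 0.2416 × 0.9² = 0.0978 mA, giving V_DS = V_DD − I_D R_D = 4.85 − 0.0978 × 8.05 = 4.06 V.
V_DS = 4.06 V ≥ V_ov = 0.9 V, confirming saturation.

I_D = 0.0978 mA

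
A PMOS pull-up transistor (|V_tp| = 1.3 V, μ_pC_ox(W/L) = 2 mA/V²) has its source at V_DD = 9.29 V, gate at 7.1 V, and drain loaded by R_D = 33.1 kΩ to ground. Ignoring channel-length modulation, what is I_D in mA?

I_D = 0.275 mA

V_SG = V_DD − V_G = 9.29 − 7.1 = 2.19 V, so V_ov = 2.19 − 1.3 = 0.89 V.
Assume saturation: I_D = ½ k_p V_ov² = 0.5 × 2 × 0.89² = 0.792 mA, giving V_SD = V_DD − I_D R_D = 9.29 − 0.792 × 33.1 = -16.9 V.
But -16.9 V < V_ov = 0.89 V, so the device is actually in triode.
In triode I_D = k_p[V_ov V_SD − ½ V_SD²] and I_D = (V_DD − V_SD)/R_D. Equating: 33.1 V_SD² − 59.92 V_SD + 9.29 = 0, giving V_SD = 0.171 V (the root below V_ov).
I_D = (9.29 − 0.171) / 33.1 = 0.275 mA.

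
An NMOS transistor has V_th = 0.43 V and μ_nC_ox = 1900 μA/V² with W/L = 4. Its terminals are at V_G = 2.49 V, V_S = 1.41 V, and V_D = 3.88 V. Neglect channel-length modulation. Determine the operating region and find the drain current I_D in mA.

Saturation; I_D = 1.61 mA

V_GS = V_G − V_S = 2.49 − 1.41 = 1.08 V; V_DS = V_D − V_S = 3.88 − 1.41 = 2.47 V.
k_n = μ_nC_ox · (W/L) = 7.6 mA/V².
V_ov = V_GS − V_th = 1.08 − 0.43 = 0.65 V.
Since V_DS = 2.47 V ≥ V_ov = 0.65 V, the device is in saturation.
I_D = ½ k_n V_ov² = 0.5 × 7.6 × 0.65² = 1.61 mA.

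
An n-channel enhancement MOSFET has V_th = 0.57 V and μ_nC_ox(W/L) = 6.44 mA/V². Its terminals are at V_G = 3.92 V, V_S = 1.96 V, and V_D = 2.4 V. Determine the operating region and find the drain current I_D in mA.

Triode; I_D = 3.32 mA

V_GS = V_G − V_S = 3.92 − 1.96 = 1.96 V; V_DS = V_D − V_S = 2.4 − 1.96 = 0.44 V.
V_ov = V_GS − V_th = 1.96 − 0.57 = 1.39 V.
Since V_DS = 0.44 V < V_ov = 1.39 V, the device is in the triode region.
I_D = k_n [V_ov · V_DS − ½ V_DS²] = 6.44 × [1.39 × 0.44 − 0.5 × 0.44²] = 3.32 mA.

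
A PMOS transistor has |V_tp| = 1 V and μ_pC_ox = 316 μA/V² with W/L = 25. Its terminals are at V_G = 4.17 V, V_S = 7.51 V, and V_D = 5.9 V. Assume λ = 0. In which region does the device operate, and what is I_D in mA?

Triode; I_D = 19.5 mA

V_SG = V_S − V_G = 7.51 − 4.17 = 3.34 V; V_SD = V_S − V_D = 7.51 − 5.9 = 1.61 V.
k_p = μ_pC_ox · (W/L) = 7.9 mA/V².
V_ov = V_SG − |V_tp| = 3.34 − 1 = 2.34 V.
Since V_SD = 1.61 V < V_ov = 2.34 V, the device is in the triode region.
I_D = k_p [V_ov · V_SD − ½ V_SD²] = 7.9 × [2.34 × 1.61 − 0.5 × 1.61²] = 19.5 mA.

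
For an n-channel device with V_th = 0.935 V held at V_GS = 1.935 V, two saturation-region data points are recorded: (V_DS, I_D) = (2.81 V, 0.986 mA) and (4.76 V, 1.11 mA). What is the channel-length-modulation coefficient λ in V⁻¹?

With V_GS fixed, I_D ∝ (1 + λ V_DS) in saturation, so I_D2/I_D1 = (1 + λ V_DS2)/(1 + λ V_DS1).
1.11/0.986 = 1.126 = (1 + 4.76 λ)/(1 + 2.81 λ).
Solving: λ (I_D1 V_DS2 − I_D2 V_DS1) = I_D2 − I_D1, so λ = (1.11 − 0.986) / (0.986 × 4.76 − 1.11 × 2.81) = 0.124 / 1.57 = 0.0788 V⁻¹.

λ = 0.0788 V⁻¹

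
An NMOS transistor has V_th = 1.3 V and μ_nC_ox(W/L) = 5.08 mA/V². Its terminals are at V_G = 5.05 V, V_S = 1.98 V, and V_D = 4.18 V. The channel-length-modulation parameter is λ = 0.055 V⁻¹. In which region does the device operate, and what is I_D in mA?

Saturation; I_D = 8.92 mA

V_GS = V_G − V_S = 5.05 − 1.98 = 3.07 V; V_DS = V_D − V_S = 4.18 − 1.98 = 2.2 V.
V_ov = V_GS − V_th = 3.07 − 1.3 = 1.77 V.
Since V_DS = 2.2 V ≥ V_ov = 1.77 V, the device is in saturation.
I_D = ½ k_n V_ov² (1 + λ V_DS) = 0.5 × 5.08 × 1.77² × (1 + 0.055 × 2.2) = 8.92 mA.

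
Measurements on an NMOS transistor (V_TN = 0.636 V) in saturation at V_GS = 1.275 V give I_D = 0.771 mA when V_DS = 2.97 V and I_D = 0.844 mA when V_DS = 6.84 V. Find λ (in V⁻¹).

With V_GS fixed, I_D ∝ (1 + λ V_DS) in saturation, so I_D2/I_D1 = (1 + λ V_DS2)/(1 + λ V_DS1).
0.844/0.771 = 1.095 = (1 + 6.84 λ)/(1 + 2.97 λ).
Solving: λ (I_D1 V_DS2 − I_D2 V_DS1) = I_D2 − I_D1, so λ = (0.844 − 0.771) / (0.771 × 6.84 − 0.844 × 2.97) = 0.073 / 2.77 = 0.0264 V⁻¹.

λ = 0.0264 V⁻¹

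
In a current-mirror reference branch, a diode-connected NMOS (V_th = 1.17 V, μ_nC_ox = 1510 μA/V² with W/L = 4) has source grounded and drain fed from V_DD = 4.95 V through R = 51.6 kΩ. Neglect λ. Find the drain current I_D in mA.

With gate tied to drain, V_GS = V_DS ≥ V_GS − V_th, so the device is in saturation.
k_n = μ_nC_ox · (W/L) = 6.04 mA/V².
KCL at the drain: ½ k_n (V_GS − V_th)² = (V_DD − V_GS)/R.
Let x = V_GS − 1.17. Then 156 x² + x − 3.78 = 0, giving x = 0.153 V (positive root), so V_GS = 1.32 V.
I_D = (V_DD − V_GS)/R = (4.95 − 1.32) / 51.6 = 0.0703 mA.

I_D = 0.0703 mA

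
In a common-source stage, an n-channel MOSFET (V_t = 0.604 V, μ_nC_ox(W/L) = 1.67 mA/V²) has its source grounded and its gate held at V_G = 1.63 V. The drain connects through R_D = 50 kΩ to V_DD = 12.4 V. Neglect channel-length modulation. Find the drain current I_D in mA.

V_GS = V_G = 1.63 V, so V_ov = 1.63 − 0.604 = 1.03 V.
Assume saturation: I_D = ½ k_n V_ov² = 0.5 × 1.67 × 1.03² = 0.879 mA, giving V_DS = V_DD − I_D R_D = 12.4 − 0.879 × 50 = -31.5 V.
But -31.5 V < V_ov = 1.03 V, so the device is actually in triode.
In triode I_D = k_n[V_ov V_DS − ½ V_DS²] and I_D = (V_DD − V_DS)/R_D. Equating: 41.8 V_DS² − 86.67 V_DS + 12.4 = 0, giving V_DS = 0.155 V (the root below V_ov).
I_D = (12.4 − 0.155) / 50 = 0.245 mA.

I_D = 0.245 mA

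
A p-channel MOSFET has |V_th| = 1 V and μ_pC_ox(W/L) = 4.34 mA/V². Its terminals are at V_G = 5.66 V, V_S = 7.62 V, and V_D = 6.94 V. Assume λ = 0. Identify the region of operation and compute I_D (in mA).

Triode; I_D = 1.83 mA

V_SG = V_S − V_G = 7.62 − 5.66 = 1.96 V; V_SD = V_S − V_D = 7.62 − 6.94 = 0.68 V.
V_ov = V_SG − |V_th| = 1.96 − 1 = 0.96 V.
Since V_SD = 0.68 V < V_ov = 0.96 V, the device is in the triode region.
I_D = k_p [V_ov · V_SD − ½ V_SD²] = 4.34 × [0.96 × 0.68 − 0.5 × 0.68²] = 1.83 mA.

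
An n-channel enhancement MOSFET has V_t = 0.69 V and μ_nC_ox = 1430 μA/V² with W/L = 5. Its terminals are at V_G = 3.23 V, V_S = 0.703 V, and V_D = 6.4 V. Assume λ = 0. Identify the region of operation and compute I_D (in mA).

Saturation; I_D = 12.1 mA

V_GS = V_G − V_S = 3.23 − 0.703 = 2.53 V; V_DS = V_D − V_S = 6.4 − 0.703 = 5.7 V.
k_n = μ_nC_ox · (W/L) = 7.15 mA/V².
V_ov = V_GS − V_t = 2.53 − 0.69 = 1.84 V.
Since V_DS = 5.7 V ≥ V_ov = 1.84 V, the device is in saturation.
I_D = ½ k_n V_ov² = 0.5 × 7.15 × 1.84² = 12.1 mA.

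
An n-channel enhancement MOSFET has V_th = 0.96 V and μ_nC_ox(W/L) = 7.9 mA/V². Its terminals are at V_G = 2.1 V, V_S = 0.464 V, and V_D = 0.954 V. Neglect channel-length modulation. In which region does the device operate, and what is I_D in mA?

Triode; I_D = 1.67 mA

V_GS = V_G − V_S = 2.1 − 0.464 = 1.64 V; V_DS = V_D − V_S = 0.954 − 0.464 = 0.49 V.
V_ov = V_GS − V_th = 1.64 − 0.96 = 0.676 V.
Since V_DS = 0.49 V < V_ov = 0.676 V, the device is in the triode region.
I_D = k_n [V_ov · V_DS − ½ V_DS²] = 7.9 × [0.676 × 0.49 − 0.5 × 0.49²] = 1.67 mA.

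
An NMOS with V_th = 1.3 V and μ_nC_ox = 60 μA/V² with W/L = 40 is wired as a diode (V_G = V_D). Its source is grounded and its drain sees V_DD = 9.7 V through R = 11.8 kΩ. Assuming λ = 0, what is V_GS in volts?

V_GS = 2.04 V

With gate tied to drain, V_GS = V_DS ≥ V_GS − V_th, so the device is in saturation.
k_n = μ_nC_ox · (W/L) = 2.4 mA/V².
KCL at the drain: ½ k_n (V_GS − V_th)² = (V_DD − V_GS)/R.
Let x = V_GS − 1.3. Then 14.2 x² + x − 8.4 = 0, giving x = 0.736 V (positive root), so V_GS = 2.04 V.
I_D = (V_DD − V_GS)/R = (9.7 − 2.04) / 11.8 = 0.65 mA.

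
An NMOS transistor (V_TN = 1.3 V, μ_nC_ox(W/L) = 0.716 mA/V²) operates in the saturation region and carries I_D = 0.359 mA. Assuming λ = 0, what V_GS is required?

In saturation I_D = ½ k_n (V_GS − V_TN)², so V_GS − V_TN = √(2 I_D / k_n) = √(2 × 0.359 / 0.716) = 1 V.
V_GS = 1.3 + 1 = 2.3 V.

V_GS = 2.30 V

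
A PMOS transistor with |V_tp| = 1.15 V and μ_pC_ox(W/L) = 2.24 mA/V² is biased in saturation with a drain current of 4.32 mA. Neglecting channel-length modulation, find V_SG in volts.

In saturation I_D = ½ k_p (V_SG − |V_tp|)², so V_SG − |V_tp| = √(2 I_D / k_p) = √(2 × 4.32 / 2.24) = 1.96 V.
V_SG = 1.15 + 1.96 = 3.11 V.

V_SG = 3.11 V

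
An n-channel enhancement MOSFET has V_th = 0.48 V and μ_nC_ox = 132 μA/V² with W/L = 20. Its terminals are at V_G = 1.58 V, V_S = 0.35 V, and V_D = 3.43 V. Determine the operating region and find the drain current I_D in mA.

V_GS = V_G − V_S = 1.58 − 0.35 = 1.23 V; V_DS = V_D − V_S = 3.43 − 0.35 = 3.08 V.
k_n = μ_nC_ox · (W/L) = 2.64 mA/V².
V_ov = V_GS − V_th = 1.23 − 0.48 = 0.75 V.
Since V_DS = 3.08 V ≥ V_ov = 0.75 V, the device is in saturation.
I_D = ½ k_n V_ov² = 0.5 × 2.64 × 0.75² = 0.742 mA.

Saturation; I_D = 0.742 mA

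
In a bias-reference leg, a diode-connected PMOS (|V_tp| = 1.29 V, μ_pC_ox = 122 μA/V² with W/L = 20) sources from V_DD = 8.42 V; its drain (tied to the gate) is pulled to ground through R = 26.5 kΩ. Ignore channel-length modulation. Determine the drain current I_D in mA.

With gate tied to drain, V_SG = V_SD ≥ V_SG − |V_tp|, so the device is in saturation.
k_p = μ_pC_ox · (W/L) = 2.44 mA/V².
KCL at the drain: ½ k_p (V_SG − |V_tp|)² = (V_DD − V_SG)/R.
Let x = V_SG − 1.29. Then 32.3 x² + x − 7.13 = 0, giving x = 0.454 V (positive root), so V_SG = 1.74 V.
I_D = (V_DD − V_SG)/R = (8.42 − 1.74) / 26.5 = 0.252 mA.

I_D = 0.252 mA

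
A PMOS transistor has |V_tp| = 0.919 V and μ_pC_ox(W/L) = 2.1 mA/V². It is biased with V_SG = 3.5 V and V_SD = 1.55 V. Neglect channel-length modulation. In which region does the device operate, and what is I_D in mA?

Triode; I_D = 5.88 mA

V_ov = V_SG − |V_tp| = 3.5 − 0.919 = 2.58 V.
Since V_SD = 1.55 V < V_ov = 2.58 V, the device is in the triode region.
I_D = k_p [V_ov · V_SD − ½ V_SD²] = 2.1 × [2.58 × 1.55 − 0.5 × 1.55²] = 5.88 mA.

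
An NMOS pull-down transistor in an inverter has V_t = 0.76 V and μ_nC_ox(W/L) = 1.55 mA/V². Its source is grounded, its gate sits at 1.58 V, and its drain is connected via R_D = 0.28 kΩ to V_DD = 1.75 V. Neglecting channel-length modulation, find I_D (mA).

V_GS = V_G = 1.58 V, so V_ov = 1.58 − 0.76 = 0.82 V.
Assume saturation: I_D = ½ k_n V_ov² = 0.5 × 1.55 × 0.82² = 0.521 mA, giving V_DS = V_DD − I_D R_D = 1.75 − 0.521 × 0.28 = 1.6 V.
V_DS = 1.6 V ≥ V_ov = 0.82 V, confirming saturation.

I_D = 0.521 mA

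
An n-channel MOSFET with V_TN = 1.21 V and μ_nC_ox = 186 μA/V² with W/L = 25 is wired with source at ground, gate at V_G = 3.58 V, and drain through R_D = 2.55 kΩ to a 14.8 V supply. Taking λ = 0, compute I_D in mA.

V_GS = V_G = 3.58 V, so V_ov = 3.58 − 1.21 = 2.37 V.
k_n = μ_nC_ox · (W/L) = 4.65 mA/V².
Assume saturation: I_D = ½ k_n V_ov² = 0.5 × 4.65 × 2.37² = 13.1 mA, giving V_DS = V_DD − I_D R_D = 14.8 − 13.1 × 2.55 = -18.5 V.
But -18.5 V < V_ov = 2.37 V, so the device is actually in triode.
In triode I_D = k_n[V_ov V_DS − ½ V_DS²] and I_D = (V_DD − V_DS)/R_D. Equating: 5.93 V_DS² − 29.1 V_DS + 14.8 = 0, giving V_DS = 0.576 V (the root below V_ov).
I_D = (14.8 − 0.576) / 2.55 = 5.58 mA.

I_D = 5.58 mA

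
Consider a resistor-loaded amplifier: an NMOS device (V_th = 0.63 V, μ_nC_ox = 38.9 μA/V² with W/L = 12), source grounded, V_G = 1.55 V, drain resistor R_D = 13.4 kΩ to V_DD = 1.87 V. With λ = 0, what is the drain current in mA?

V_GS = V_G = 1.55 V, so V_ov = 1.55 − 0.63 = 0.92 V.
k_n = μ_nC_ox · (W/L) = 0.4668 mA/V².
Assume saturation: I_D = ½ k_n V_ov² = 0.5 × 0.4668 × 0.92² = 0.198 mA, giving V_DS = V_DD − I_D R_D = 1.87 − 0.198 × 13.4 = -0.777 V.
But -0.777 V < V_ov = 0.92 V, so the device is actually in triode.
In triode I_D = k_n[V_ov V_DS − ½ V_DS²] and I_D = (V_DD − V_DS)/R_D. Equating: 3.13 V_DS² − 6.755 V_DS + 1.87 = 0, giving V_DS = 0.326 V (the root below V_ov).
I_D = (1.87 − 0.326) / 13.4 = 0.115 mA.

I_D = 0.115 mA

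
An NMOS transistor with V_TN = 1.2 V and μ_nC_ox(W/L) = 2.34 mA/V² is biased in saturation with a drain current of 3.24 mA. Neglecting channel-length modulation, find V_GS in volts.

V_GS = 2.86 V

In saturation I_D = ½ k_n (V_GS − V_TN)², so V_GS − V_TN = √(2 I_D / k_n) = √(2 × 3.24 / 2.34) = 1.66 V.
V_GS = 1.2 + 1.66 = 2.86 V.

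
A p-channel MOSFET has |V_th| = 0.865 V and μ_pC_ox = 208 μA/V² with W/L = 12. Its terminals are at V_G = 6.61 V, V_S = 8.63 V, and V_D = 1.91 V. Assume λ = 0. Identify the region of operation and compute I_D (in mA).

V_SG = V_S − V_G = 8.63 − 6.61 = 2.02 V; V_SD = V_S − V_D = 8.63 − 1.91 = 6.72 V.
k_p = μ_pC_ox · (W/L) = 2.496 mA/V².
V_ov = V_SG − |V_th| = 2.02 − 0.865 = 1.16 V.
Since V_SD = 6.72 V ≥ V_ov = 1.16 V, the device is in saturation.
I_D = ½ k_p V_ov² = 0.5 × 2.496 × 1.16² = 1.66 mA.

Saturation; I_D = 1.66 mA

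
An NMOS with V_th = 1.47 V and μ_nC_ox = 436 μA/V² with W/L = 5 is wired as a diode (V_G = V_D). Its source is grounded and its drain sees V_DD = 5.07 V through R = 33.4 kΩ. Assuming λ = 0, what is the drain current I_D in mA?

I_D = 0.0988 mA

With gate tied to drain, V_GS = V_DS ≥ V_GS − V_th, so the device is in saturation.
k_n = μ_nC_ox · (W/L) = 2.18 mA/V².
KCL at the drain: ½ k_n (V_GS − V_th)² = (V_DD − V_GS)/R.
Let x = V_GS − 1.47. Then 36.4 x² + x − 3.6 = 0, giving x = 0.301 V (positive root), so V_GS = 1.77 V.
I_D = (V_DD − V_GS)/R = (5.07 − 1.77) / 33.4 = 0.0988 mA.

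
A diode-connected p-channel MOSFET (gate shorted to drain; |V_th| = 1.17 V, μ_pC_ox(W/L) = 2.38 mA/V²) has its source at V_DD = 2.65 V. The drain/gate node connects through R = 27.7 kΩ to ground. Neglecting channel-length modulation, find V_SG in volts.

With gate tied to drain, V_SG = V_SD ≥ V_SG − |V_th|, so the device is in saturation.
KCL at the drain: ½ k_p (V_SG − |V_th|)² = (V_DD − V_SG)/R.
Let x = V_SG − 1.17. Then 33 x² + x − 1.48 = 0, giving x = 0.197 V (positive root), so V_SG = 1.37 V.
I_D = (V_DD − V_SG)/R = (2.65 − 1.37) / 27.7 = 0.0463 mA.

V_SG = 1.37 V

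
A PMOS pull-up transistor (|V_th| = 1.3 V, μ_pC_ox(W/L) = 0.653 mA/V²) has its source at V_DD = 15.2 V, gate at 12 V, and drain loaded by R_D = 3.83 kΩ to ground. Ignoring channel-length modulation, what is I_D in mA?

I_D = 1.18 mA

V_SG = V_DD − V_G = 15.2 − 12 = 3.2 V, so V_ov = 3.2 − 1.3 = 1.9 V.
Assume saturation: I_D = ½ k_p V_ov² = 0.5 × 0.653 × 1.9² = 1.18 mA, giving V_SD = V_DD − I_D R_D = 15.2 − 1.18 × 3.83 = 10.7 V.
V_SD = 10.7 V ≥ V_ov = 1.9 V, confirming saturation.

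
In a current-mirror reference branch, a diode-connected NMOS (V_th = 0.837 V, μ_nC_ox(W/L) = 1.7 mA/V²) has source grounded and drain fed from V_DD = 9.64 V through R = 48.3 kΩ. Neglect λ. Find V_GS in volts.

With gate tied to drain, V_GS = V_DS ≥ V_GS − V_th, so the device is in saturation.
KCL at the drain: ½ k_n (V_GS − V_th)² = (V_DD − V_GS)/R.
Let x = V_GS − 0.837. Then 41.1 x² + x − 8.803 = 0, giving x = 0.451 V (positive root), so V_GS = 1.29 V.
I_D = (V_DD − V_GS)/R = (9.64 − 1.29) / 48.3 = 0.173 mA.

V_GS = 1.29 V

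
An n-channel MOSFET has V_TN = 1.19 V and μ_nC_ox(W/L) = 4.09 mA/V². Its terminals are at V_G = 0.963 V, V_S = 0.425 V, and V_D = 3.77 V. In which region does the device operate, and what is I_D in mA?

V_GS = V_G − V_S = 0.963 − 0.425 = 0.538 V; V_DS = V_D − V_S = 3.77 − 0.425 = 3.35 V.
V_GS = 0.538 V < V_TN = 1.19 V, so the transistor is in cutoff.

Cutoff; I_D = 0 mA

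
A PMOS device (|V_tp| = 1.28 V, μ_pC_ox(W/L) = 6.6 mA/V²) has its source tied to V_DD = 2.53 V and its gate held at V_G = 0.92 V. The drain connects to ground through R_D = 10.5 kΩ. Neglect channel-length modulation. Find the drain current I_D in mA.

V_SG = V_DD − V_G = 2.53 − 0.92 = 1.61 V, so V_ov = 1.61 − 1.28 = 0.33 V.
Assume saturation: I_D = ½ k_p V_ov² = 0.5 × 6.6 × 0.33² = 0.359 mA, giving V_SD = V_DD − I_D R_D = 2.53 − 0.359 × 10.5 = -1.24 V.
But -1.24 V < V_ov = 0.33 V, so the device is actually in triode.
In triode I_D = k_p[V_ov V_SD − ½ V_SD²] and I_D = (V_DD − V_SD)/R_D. Equating: 34.6 V_SD² − 23.87 V_SD + 2.53 = 0, giving V_SD = 0.131 V (the root below V_ov).
I_D = (2.53 − 0.131) / 10.5 = 0.228 mA.

I_D = 0.228 mA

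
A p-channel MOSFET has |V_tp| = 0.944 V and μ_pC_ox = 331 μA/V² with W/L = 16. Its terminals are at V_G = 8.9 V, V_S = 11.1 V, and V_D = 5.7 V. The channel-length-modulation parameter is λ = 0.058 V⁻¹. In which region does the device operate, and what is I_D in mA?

V_SG = V_S − V_G = 11.1 − 8.9 = 2.2 V; V_SD = V_S − V_D = 11.1 − 5.7 = 5.4 V.
k_p = μ_pC_ox · (W/L) = 5.296 mA/V².
V_ov = V_SG − |V_tp| = 2.2 − 0.944 = 1.26 V.
Since V_SD = 5.4 V ≥ V_ov = 1.26 V, the device is in saturation.
I_D = ½ k_p V_ov² (1 + λ V_SD) = 0.5 × 5.296 × 1.26² × (1 + 0.058 × 5.4) = 5.49 mA.

Saturation; I_D = 5.49 mA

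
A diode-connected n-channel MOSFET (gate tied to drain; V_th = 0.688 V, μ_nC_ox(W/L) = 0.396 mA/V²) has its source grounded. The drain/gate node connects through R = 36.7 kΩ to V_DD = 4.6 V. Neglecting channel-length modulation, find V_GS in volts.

V_GS = 1.36 V

With gate tied to drain, V_GS = V_DS ≥ V_GS − V_th, so the device is in saturation.
KCL at the drain: ½ k_n (V_GS − V_th)² = (V_DD − V_GS)/R.
Let x = V_GS − 0.688. Then 7.27 x² + x − 3.912 = 0, giving x = 0.668 V (positive root), so V_GS = 1.36 V.
I_D = (V_DD − V_GS)/R = (4.6 − 1.36) / 36.7 = 0.0884 mA.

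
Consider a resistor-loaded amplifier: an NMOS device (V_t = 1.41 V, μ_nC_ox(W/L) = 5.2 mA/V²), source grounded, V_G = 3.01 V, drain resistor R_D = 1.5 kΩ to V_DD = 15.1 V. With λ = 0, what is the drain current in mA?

V_GS = V_G = 3.01 V, so V_ov = 3.01 − 1.41 = 1.6 V.
Assume saturation: I_D = ½ k_n V_ov² = 0.5 × 5.2 × 1.6² = 6.66 mA, giving V_DS = V_DD − I_D R_D = 15.1 − 6.66 × 1.5 = 5.12 V.
V_DS = 5.12 V ≥ V_ov = 1.6 V, confirming saturation.

I_D = 6.66 mA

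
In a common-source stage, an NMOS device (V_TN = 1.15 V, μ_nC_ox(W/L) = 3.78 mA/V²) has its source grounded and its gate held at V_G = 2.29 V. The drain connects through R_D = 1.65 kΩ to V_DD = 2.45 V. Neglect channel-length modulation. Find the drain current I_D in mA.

I_D = 1.27 mA

V_GS = V_G = 2.29 V, so V_ov = 2.29 − 1.15 = 1.14 V.
Assume saturation: I_D = ½ k_n V_ov² = 0.5 × 3.78 × 1.14² = 2.46 mA, giving V_DS = V_DD − I_D R_D = 2.45 − 2.46 × 1.65 = -1.6 V.
But -1.6 V < V_ov = 1.14 V, so the device is actually in triode.
In triode I_D = k_n[V_ov V_DS − ½ V_DS²] and I_D = (V_DD − V_DS)/R_D. Equating: 3.12 V_DS² − 8.11 V_DS + 2.45 = 0, giving V_DS = 0.349 V (the root below V_ov).
I_D = (2.45 − 0.349) / 1.65 = 1.27 mA.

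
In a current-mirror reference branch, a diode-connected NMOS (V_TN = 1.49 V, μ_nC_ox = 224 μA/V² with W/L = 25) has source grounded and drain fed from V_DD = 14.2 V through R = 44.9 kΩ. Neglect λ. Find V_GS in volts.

With gate tied to drain, V_GS = V_DS ≥ V_GS − V_TN, so the device is in saturation.
k_n = μ_nC_ox · (W/L) = 5.6 mA/V².
KCL at the drain: ½ k_n (V_GS − V_TN)² = (V_DD − V_GS)/R.
Let x = V_GS − 1.49. Then 126 x² + x − 12.71 = 0, giving x = 0.314 V (positive root), so V_GS = 1.8 V.
I_D = (V_DD − V_GS)/R = (14.2 − 1.8) / 44.9 = 0.276 mA.

V_GS = 1.80 V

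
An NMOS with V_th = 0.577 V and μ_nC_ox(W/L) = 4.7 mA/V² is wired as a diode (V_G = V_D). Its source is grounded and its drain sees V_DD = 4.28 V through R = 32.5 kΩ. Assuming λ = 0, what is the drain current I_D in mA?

I_D = 0.107 mA

With gate tied to drain, V_GS = V_DS ≥ V_GS − V_th, so the device is in saturation.
KCL at the drain: ½ k_n (V_GS − V_th)² = (V_DD − V_GS)/R.
Let x = V_GS − 0.577. Then 76.4 x² + x − 3.703 = 0, giving x = 0.214 V (positive root), so V_GS = 0.791 V.
I_D = (V_DD − V_GS)/R = (4.28 − 0.791) / 32.5 = 0.107 mA.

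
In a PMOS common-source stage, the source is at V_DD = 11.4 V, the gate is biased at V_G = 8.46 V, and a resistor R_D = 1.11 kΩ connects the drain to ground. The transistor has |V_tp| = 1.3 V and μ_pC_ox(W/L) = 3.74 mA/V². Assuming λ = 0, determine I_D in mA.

I_D = 5.03 mA

V_SG = V_DD − V_G = 11.4 − 8.46 = 2.94 V, so V_ov = 2.94 − 1.3 = 1.64 V.
Assume saturation: I_D = ½ k_p V_ov² = 0.5 × 3.74 × 1.64² = 5.03 mA, giving V_SD = V_DD − I_D R_D = 11.4 − 5.03 × 1.11 = 5.82 V.
V_SD = 5.82 V ≥ V_ov = 1.64 V, confirming saturation.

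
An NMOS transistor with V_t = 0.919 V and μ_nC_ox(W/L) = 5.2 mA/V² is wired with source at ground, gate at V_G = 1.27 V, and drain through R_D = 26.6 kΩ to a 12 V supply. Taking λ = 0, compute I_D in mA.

V_GS = V_G = 1.27 V, so V_ov = 1.27 − 0.919 = 0.351 V.
Assume saturation: I_D = ½ k_n V_ov² = 0.5 × 5.2 × 0.351² = 0.32 mA, giving V_DS = V_DD − I_D R_D = 12 − 0.32 × 26.6 = 3.48 V.
V_DS = 3.48 V ≥ V_ov = 0.351 V, confirming saturation.

I_D = 0.320 mA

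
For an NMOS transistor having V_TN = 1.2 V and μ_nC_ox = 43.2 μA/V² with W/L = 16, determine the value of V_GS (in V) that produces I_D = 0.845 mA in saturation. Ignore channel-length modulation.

V_GS = 2.76 V

k_n = μ_nC_ox · (W/L) = 0.6912 mA/V².
In saturation I_D = ½ k_n (V_GS − V_TN)², so V_GS − V_TN = √(2 I_D / k_n) = √(2 × 0.845 / 0.6912) = 1.56 V.
V_GS = 1.2 + 1.56 = 2.76 V.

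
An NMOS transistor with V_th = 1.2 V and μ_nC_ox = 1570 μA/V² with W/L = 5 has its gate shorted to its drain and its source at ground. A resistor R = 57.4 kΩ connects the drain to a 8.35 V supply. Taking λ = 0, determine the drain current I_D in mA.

With gate tied to drain, V_GS = V_DS ≥ V_GS − V_th, so the device is in saturation.
k_n = μ_nC_ox · (W/L) = 7.85 mA/V².
KCL at the drain: ½ k_n (V_GS − V_th)² = (V_DD − V_GS)/R.
Let x = V_GS − 1.2. Then 225 x² + x − 7.15 = 0, giving x = 0.176 V (positive root), so V_GS = 1.38 V.
I_D = (V_DD − V_GS)/R = (8.35 − 1.38) / 57.4 = 0.121 mA.

I_D = 0.121 mA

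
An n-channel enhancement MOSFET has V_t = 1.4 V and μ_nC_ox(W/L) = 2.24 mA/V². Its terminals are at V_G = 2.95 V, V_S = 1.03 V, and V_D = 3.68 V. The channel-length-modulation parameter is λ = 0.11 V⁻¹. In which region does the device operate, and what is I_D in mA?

Saturation; I_D = 0.391 mA

V_GS = V_G − V_S = 2.95 − 1.03 = 1.92 V; V_DS = V_D − V_S = 3.68 − 1.03 = 2.65 V.
V_ov = V_GS − V_t = 1.92 − 1.4 = 0.52 V.
Since V_DS = 2.65 V ≥ V_ov = 0.52 V, the device is in saturation.
I_D = ½ k_n V_ov² (1 + λ V_DS) = 0.5 × 2.24 × 0.52² × (1 + 0.11 × 2.65) = 0.391 mA.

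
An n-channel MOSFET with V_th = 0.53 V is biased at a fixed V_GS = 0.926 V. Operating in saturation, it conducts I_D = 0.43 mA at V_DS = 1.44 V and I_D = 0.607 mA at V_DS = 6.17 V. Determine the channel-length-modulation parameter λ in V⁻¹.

λ = 0.0995 V⁻¹

With V_GS fixed, I_D ∝ (1 + λ V_DS) in saturation, so I_D2/I_D1 = (1 + λ V_DS2)/(1 + λ V_DS1).
0.607/0.43 = 1.412 = (1 + 6.17 λ)/(1 + 1.44 λ).
Solving: λ (I_D1 V_DS2 − I_D2 V_DS1) = I_D2 − I_D1, so λ = (0.607 − 0.43) / (0.43 × 6.17 − 0.607 × 1.44) = 0.177 / 1.78 = 0.0995 V⁻¹.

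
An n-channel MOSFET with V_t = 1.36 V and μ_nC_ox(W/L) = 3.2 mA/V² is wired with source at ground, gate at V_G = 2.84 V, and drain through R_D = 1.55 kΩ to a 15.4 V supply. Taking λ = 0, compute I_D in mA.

V_GS = V_G = 2.84 V, so V_ov = 2.84 − 1.36 = 1.48 V.
Assume saturation: I_D = ½ k_n V_ov² = 0.5 × 3.2 × 1.48² = 3.5 mA, giving V_DS = V_DD − I_D R_D = 15.4 − 3.5 × 1.55 = 9.97 V.
V_DS = 9.97 V ≥ V_ov = 1.48 V, confirming saturation.

I_D = 3.50 mA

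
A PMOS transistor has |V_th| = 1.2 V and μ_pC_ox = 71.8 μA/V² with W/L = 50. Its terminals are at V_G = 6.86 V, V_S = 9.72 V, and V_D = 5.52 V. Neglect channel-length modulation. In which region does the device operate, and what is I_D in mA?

Saturation; I_D = 4.95 mA

V_SG = V_S − V_G = 9.72 − 6.86 = 2.86 V; V_SD = V_S − V_D = 9.72 − 5.52 = 4.2 V.
k_p = μ_pC_ox · (W/L) = 3.59 mA/V².
V_ov = V_SG − |V_th| = 2.86 − 1.2 = 1.66 V.
Since V_SD = 4.2 V ≥ V_ov = 1.66 V, the device is in saturation.
I_D = ½ k_p V_ov² = 0.5 × 3.59 × 1.66² = 4.95 mA.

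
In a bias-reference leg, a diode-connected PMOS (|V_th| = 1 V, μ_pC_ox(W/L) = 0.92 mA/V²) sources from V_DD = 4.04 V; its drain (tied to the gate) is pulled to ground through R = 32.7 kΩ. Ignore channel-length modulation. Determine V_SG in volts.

V_SG = 1.42 V

With gate tied to drain, V_SG = V_SD ≥ V_SG − |V_th|, so the device is in saturation.
KCL at the drain: ½ k_p (V_SG − |V_th|)² = (V_DD − V_SG)/R.
Let x = V_SG − 1. Then 15 x² + x − 3.04 = 0, giving x = 0.418 V (positive root), so V_SG = 1.42 V.
I_D = (V_DD − V_SG)/R = (4.04 − 1.42) / 32.7 = 0.0802 mA.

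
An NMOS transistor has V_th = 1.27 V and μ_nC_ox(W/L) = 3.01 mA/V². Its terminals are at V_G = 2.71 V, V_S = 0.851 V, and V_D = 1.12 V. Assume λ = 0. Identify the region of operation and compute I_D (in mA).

Triode; I_D = 0.368 mA

V_GS = V_G − V_S = 2.71 − 0.851 = 1.86 V; V_DS = V_D − V_S = 1.12 − 0.851 = 0.269 V.
V_ov = V_GS − V_th = 1.86 − 1.27 = 0.589 V.
Since V_DS = 0.269 V < V_ov = 0.589 V, the device is in the triode region.
I_D = k_n [V_ov · V_DS − ½ V_DS²] = 3.01 × [0.589 × 0.269 − 0.5 × 0.269²] = 0.368 mA.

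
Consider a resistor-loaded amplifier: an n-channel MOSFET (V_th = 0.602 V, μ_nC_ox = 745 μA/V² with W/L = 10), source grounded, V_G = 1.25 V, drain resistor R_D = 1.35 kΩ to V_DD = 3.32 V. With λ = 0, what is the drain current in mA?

I_D = 1.56 mA

V_GS = V_G = 1.25 V, so V_ov = 1.25 − 0.602 = 0.648 V.
k_n = μ_nC_ox · (W/L) = 7.45 mA/V².
Assume saturation: I_D = ½ k_n V_ov² = 0.5 × 7.45 × 0.648² = 1.56 mA, giving V_DS = V_DD − I_D R_D = 3.32 − 1.56 × 1.35 = 1.21 V.
V_DS = 1.21 V ≥ V_ov = 0.648 V, confirming saturation.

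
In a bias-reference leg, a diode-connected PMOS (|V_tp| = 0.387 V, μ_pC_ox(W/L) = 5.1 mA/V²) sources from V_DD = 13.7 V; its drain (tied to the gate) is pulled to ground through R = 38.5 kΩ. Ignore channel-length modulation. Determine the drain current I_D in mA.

With gate tied to drain, V_SG = V_SD ≥ V_SG − |V_tp|, so the device is in saturation.
KCL at the drain: ½ k_p (V_SG − |V_tp|)² = (V_DD − V_SG)/R.
Let x = V_SG − 0.387. Then 98.2 x² + x − 13.31 = 0, giving x = 0.363 V (positive root), so V_SG = 0.75 V.
I_D = (V_DD − V_SG)/R = (13.7 − 0.75) / 38.5 = 0.336 mA.

I_D = 0.336 mA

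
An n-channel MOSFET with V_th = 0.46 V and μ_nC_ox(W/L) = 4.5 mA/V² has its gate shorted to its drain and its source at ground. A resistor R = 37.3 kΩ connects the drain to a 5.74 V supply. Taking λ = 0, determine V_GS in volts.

V_GS = 0.705 V

With gate tied to drain, V_GS = V_DS ≥ V_GS − V_th, so the device is in saturation.
KCL at the drain: ½ k_n (V_GS − V_th)² = (V_DD − V_GS)/R.
Let x = V_GS − 0.46. Then 83.9 x² + x − 5.28 = 0, giving x = 0.245 V (positive root), so V_GS = 0.705 V.
I_D = (V_DD − V_GS)/R = (5.74 − 0.705) / 37.3 = 0.135 mA.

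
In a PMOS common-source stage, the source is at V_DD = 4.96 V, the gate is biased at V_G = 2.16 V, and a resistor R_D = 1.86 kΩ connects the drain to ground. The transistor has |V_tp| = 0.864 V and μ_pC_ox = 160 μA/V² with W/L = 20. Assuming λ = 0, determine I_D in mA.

V_SG = V_DD − V_G = 4.96 − 2.16 = 2.8 V, so V_ov = 2.8 − 0.864 = 1.94 V.
k_p = μ_pC_ox · (W/L) = 3.2 mA/V².
Assume saturation: I_D = ½ k_p V_ov² = 0.5 × 3.2 × 1.94² = 6 mA, giving V_SD = V_DD − I_D R_D = 4.96 − 6 × 1.86 = -6.19 V.
But -6.19 V < V_ov = 1.94 V, so the device is actually in triode.
In triode I_D = k_p[V_ov V_SD − ½ V_SD²] and I_D = (V_DD − V_SD)/R_D. Equating: 2.98 V_SD² − 12.52 V_SD + 4.96 = 0, giving V_SD = 0.443 V (the root below V_ov).
I_D = (4.96 − 0.443) / 1.86 = 2.43 mA.

I_D = 2.43 mA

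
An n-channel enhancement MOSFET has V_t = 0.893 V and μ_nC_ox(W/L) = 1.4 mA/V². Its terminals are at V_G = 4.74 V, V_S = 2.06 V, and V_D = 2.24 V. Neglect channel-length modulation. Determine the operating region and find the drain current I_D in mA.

V_GS = V_G − V_S = 4.74 − 2.06 = 2.68 V; V_DS = V_D − V_S = 2.24 − 2.06 = 0.18 V.
V_ov = V_GS − V_t = 2.68 − 0.893 = 1.79 V.
Since V_DS = 0.18 V < V_ov = 1.79 V, the device is in the triode region.
I_D = k_n [V_ov · V_DS − ½ V_DS²] = 1.4 × [1.79 × 0.18 − 0.5 × 0.18²] = 0.428 mA.

Triode; I_D = 0.428 mA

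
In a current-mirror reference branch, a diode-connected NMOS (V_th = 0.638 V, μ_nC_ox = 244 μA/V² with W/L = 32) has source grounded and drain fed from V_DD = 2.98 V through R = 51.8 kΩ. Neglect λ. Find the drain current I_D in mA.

With gate tied to drain, V_GS = V_DS ≥ V_GS − V_th, so the device is in saturation.
k_n = μ_nC_ox · (W/L) = 7.808 mA/V².
KCL at the drain: ½ k_n (V_GS − V_th)² = (V_DD − V_GS)/R.
Let x = V_GS − 0.638. Then 202 x² + x − 2.342 = 0, giving x = 0.105 V (positive root), so V_GS = 0.743 V.
I_D = (V_DD − V_GS)/R = (2.98 − 0.743) / 51.8 = 0.0432 mA.

I_D = 0.0432 mA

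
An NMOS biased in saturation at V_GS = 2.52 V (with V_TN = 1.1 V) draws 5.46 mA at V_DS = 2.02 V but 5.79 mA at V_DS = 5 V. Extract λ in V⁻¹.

With V_GS fixed, I_D ∝ (1 + λ V_DS) in saturation, so I_D2/I_D1 = (1 + λ V_DS2)/(1 + λ V_DS1).
5.79/5.46 = 1.06 = (1 + 5 λ)/(1 + 2.02 λ).
Solving: λ (I_D1 V_DS2 − I_D2 V_DS1) = I_D2 − I_D1, so λ = (5.79 − 5.46) / (5.46 × 5 − 5.79 × 2.02) = 0.33 / 15.6 = 0.0211 V⁻¹.

λ = 0.0211 V⁻¹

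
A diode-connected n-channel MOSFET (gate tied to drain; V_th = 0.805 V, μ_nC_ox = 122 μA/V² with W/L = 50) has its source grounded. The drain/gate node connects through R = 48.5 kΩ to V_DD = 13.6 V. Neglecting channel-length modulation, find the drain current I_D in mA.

With gate tied to drain, V_GS = V_DS ≥ V_GS − V_th, so the device is in saturation.
k_n = μ_nC_ox · (W/L) = 6.1 mA/V².
KCL at the drain: ½ k_n (V_GS − V_th)² = (V_DD − V_GS)/R.
Let x = V_GS − 0.805. Then 148 x² + x − 12.79 = 0, giving x = 0.291 V (positive root), so V_GS = 1.1 V.
I_D = (V_DD − V_GS)/R = (13.6 − 1.1) / 48.5 = 0.258 mA.

I_D = 0.258 mA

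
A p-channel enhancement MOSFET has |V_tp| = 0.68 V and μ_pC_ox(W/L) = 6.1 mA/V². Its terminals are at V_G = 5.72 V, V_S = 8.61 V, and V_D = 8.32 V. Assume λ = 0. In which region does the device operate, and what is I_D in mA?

Triode; I_D = 3.65 mA

V_SG = V_S − V_G = 8.61 − 5.72 = 2.89 V; V_SD = V_S − V_D = 8.61 − 8.32 = 0.29 V.
V_ov = V_SG − |V_tp| = 2.89 − 0.68 = 2.21 V.
Since V_SD = 0.29 V < V_ov = 2.21 V, the device is in the triode region.
I_D = k_p [V_ov · V_SD − ½ V_SD²] = 6.1 × [2.21 × 0.29 − 0.5 × 0.29²] = 3.65 mA.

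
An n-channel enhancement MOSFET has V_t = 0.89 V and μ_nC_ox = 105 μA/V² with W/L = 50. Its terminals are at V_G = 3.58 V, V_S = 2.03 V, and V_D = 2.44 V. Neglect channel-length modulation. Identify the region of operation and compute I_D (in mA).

Triode; I_D = 0.979 mA

V_GS = V_G − V_S = 3.58 − 2.03 = 1.55 V; V_DS = V_D − V_S = 2.44 − 2.03 = 0.41 V.
k_n = μ_nC_ox · (W/L) = 5.25 mA/V².
V_ov = V_GS − V_t = 1.55 − 0.89 = 0.66 V.
Since V_DS = 0.41 V < V_ov = 0.66 V, the device is in the triode region.
I_D = k_n [V_ov · V_DS − ½ V_DS²] = 5.25 × [0.66 × 0.41 − 0.5 × 0.41²] = 0.979 mA.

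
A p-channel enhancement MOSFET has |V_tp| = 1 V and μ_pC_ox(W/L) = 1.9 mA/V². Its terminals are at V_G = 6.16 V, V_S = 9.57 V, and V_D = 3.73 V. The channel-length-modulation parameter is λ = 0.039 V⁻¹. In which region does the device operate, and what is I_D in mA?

Saturation; I_D = 6.77 mA

V_SG = V_S − V_G = 9.57 − 6.16 = 3.41 V; V_SD = V_S − V_D = 9.57 − 3.73 = 5.84 V.
V_ov = V_SG − |V_tp| = 3.41 − 1 = 2.41 V.
Since V_SD = 5.84 V ≥ V_ov = 2.41 V, the device is in saturation.
I_D = ½ k_p V_ov² (1 + λ V_SD) = 0.5 × 1.9 × 2.41² × (1 + 0.039 × 5.84) = 6.77 mA.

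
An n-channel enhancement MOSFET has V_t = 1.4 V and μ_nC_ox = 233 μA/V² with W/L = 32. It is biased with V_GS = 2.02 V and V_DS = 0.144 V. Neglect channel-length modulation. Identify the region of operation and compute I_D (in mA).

Triode; I_D = 0.588 mA

k_n = μ_nC_ox · (W/L) = 7.456 mA/V².
V_ov = V_GS − V_t = 2.02 − 1.4 = 0.62 V.
Since V_DS = 0.144 V < V_ov = 0.62 V, the device is in the triode region.
I_D = k_n [V_ov · V_DS − ½ V_DS²] = 7.456 × [0.62 × 0.144 − 0.5 × 0.144²] = 0.588 mA.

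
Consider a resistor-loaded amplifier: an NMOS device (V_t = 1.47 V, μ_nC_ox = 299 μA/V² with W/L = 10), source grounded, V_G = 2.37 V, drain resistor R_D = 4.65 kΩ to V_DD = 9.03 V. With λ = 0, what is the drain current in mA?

V_GS = V_G = 2.37 V, so V_ov = 2.37 − 1.47 = 0.9 V.
k_n = μ_nC_ox · (W/L) = 2.99 mA/V².
Assume saturation: I_D = ½ k_n V_ov² = 0.5 × 2.99 × 0.9² = 1.21 mA, giving V_DS = V_DD − I_D R_D = 9.03 − 1.21 × 4.65 = 3.4 V.
V_DS = 3.4 V ≥ V_ov = 0.9 V, confirming saturation.

I_D = 1.21 mA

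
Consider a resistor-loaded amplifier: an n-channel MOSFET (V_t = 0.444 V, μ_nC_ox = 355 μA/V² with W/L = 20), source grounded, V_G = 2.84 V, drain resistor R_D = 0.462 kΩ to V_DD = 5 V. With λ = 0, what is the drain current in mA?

I_D = 9.44 mA

V_GS = V_G = 2.84 V, so V_ov = 2.84 − 0.444 = 2.4 V.
k_n = μ_nC_ox · (W/L) = 7.1 mA/V².
Assume saturation: I_D = ½ k_n V_ov² = 0.5 × 7.1 × 2.4² = 20.4 mA, giving V_DS = V_DD − I_D R_D = 5 − 20.4 × 0.462 = -4.42 V.
But -4.42 V < V_ov = 2.4 V, so the device is actually in triode.
In triode I_D = k_n[V_ov V_DS − ½ V_DS²] and I_D = (V_DD − V_DS)/R_D. Equating: 1.64 V_DS² − 8.859 V_DS + 5 = 0, giving V_DS = 0.64 V (the root below V_ov).
I_D = (5 − 0.64) / 0.462 = 9.44 mA.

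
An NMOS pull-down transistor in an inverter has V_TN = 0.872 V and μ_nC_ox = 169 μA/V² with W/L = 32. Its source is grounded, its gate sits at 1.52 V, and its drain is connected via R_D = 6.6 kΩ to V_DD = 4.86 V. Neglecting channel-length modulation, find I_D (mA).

V_GS = V_G = 1.52 V, so V_ov = 1.52 − 0.872 = 0.648 V.
k_n = μ_nC_ox · (W/L) = 5.408 mA/V².
Assume saturation: I_D = ½ k_n V_ov² = 0.5 × 5.408 × 0.648² = 1.14 mA, giving V_DS = V_DD − I_D R_D = 4.86 − 1.14 × 6.6 = -2.63 V.
But -2.63 V < V_ov = 0.648 V, so the device is actually in triode.
In triode I_D = k_n[V_ov V_DS − ½ V_DS²] and I_D = (V_DD − V_DS)/R_D. Equating: 17.8 V_DS² − 24.13 V_DS + 4.86 = 0, giving V_DS = 0.246 V (the root below V_ov).
I_D = (4.86 − 0.246) / 6.6 = 0.699 mA.

I_D = 0.699 mA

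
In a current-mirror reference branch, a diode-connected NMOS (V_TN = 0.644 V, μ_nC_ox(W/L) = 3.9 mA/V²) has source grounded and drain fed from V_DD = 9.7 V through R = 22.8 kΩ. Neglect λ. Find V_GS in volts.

With gate tied to drain, V_GS = V_DS ≥ V_GS − V_TN, so the device is in saturation.
KCL at the drain: ½ k_n (V_GS − V_TN)² = (V_DD − V_GS)/R.
Let x = V_GS − 0.644. Then 44.5 x² + x − 9.056 = 0, giving x = 0.44 V (positive root), so V_GS = 1.08 V.
I_D = (V_DD − V_GS)/R = (9.7 − 1.08) / 22.8 = 0.378 mA.

V_GS = 1.08 V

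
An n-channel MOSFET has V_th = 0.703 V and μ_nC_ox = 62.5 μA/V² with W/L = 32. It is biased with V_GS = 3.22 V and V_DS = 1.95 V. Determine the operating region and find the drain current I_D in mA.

Triode; I_D = 6.01 mA

k_n = μ_nC_ox · (W/L) = 2 mA/V².
V_ov = V_GS − V_th = 3.22 − 0.703 = 2.52 V.
Since V_DS = 1.95 V < V_ov = 2.52 V, the device is in the triode region.
I_D = k_n [V_ov · V_DS − ½ V_DS²] = 2 × [2.52 × 1.95 − 0.5 × 1.95²] = 6.01 mA.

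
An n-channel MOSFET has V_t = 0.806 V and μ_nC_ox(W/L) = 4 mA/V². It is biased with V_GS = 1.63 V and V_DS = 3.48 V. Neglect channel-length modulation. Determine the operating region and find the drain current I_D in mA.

Saturation; I_D = 1.36 mA

V_ov = V_GS − V_t = 1.63 − 0.806 = 0.824 V.
Since V_DS = 3.48 V ≥ V_ov = 0.824 V, the device is in saturation.
I_D = ½ k_n V_ov² = 0.5 × 4 × 0.824² = 1.36 mA.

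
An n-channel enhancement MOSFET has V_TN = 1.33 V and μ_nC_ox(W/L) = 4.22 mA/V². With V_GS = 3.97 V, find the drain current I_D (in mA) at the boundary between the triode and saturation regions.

At the boundary V_DS = V_ov = V_GS − V_TN = 3.97 − 1.33 = 2.64 V.
I_D = ½ k_n V_ov² = 0.5 × 4.22 × 2.64² = 14.7 mA.

I_D = 14.7 mA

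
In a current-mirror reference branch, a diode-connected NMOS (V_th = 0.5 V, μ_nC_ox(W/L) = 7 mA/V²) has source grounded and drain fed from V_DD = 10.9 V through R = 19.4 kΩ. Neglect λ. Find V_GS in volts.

V_GS = 0.884 V

With gate tied to drain, V_GS = V_DS ≥ V_GS − V_th, so the device is in saturation.
KCL at the drain: ½ k_n (V_GS − V_th)² = (V_DD − V_GS)/R.
Let x = V_GS − 0.5. Then 67.9 x² + x − 10.4 = 0, giving x = 0.384 V (positive root), so V_GS = 0.884 V.
I_D = (V_DD − V_GS)/R = (10.9 − 0.884) / 19.4 = 0.516 mA.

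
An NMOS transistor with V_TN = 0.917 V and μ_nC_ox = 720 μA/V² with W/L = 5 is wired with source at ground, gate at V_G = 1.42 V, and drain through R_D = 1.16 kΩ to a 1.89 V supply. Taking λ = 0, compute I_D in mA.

V_GS = V_G = 1.42 V, so V_ov = 1.42 − 0.917 = 0.503 V.
k_n = μ_nC_ox · (W/L) = 3.6 mA/V².
Assume saturation: I_D = ½ k_n V_ov² = 0.5 × 3.6 × 0.503² = 0.455 mA, giving V_DS = V_DD − I_D R_D = 1.89 − 0.455 × 1.16 = 1.36 V.
V_DS = 1.36 V ≥ V_ov = 0.503 V, confirming saturation.

I_D = 0.455 mA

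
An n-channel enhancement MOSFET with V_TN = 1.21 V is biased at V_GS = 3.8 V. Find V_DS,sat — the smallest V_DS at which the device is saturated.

V_DS,sat = 2.59 V

The boundary between triode and saturation is V_DS = V_GS − V_TN = V_ov.
V_ov = 3.8 − 1.21 = 2.59 V.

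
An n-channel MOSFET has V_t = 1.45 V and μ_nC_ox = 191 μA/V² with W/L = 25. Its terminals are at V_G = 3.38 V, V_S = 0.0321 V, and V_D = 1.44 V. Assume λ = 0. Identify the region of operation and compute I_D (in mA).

Triode; I_D = 8.03 mA

V_GS = V_G − V_S = 3.38 − 0.0321 = 3.35 V; V_DS = V_D − V_S = 1.44 − 0.0321 = 1.41 V.
k_n = μ_nC_ox · (W/L) = 4.775 mA/V².
V_ov = V_GS − V_t = 3.35 − 1.45 = 1.9 V.
Since V_DS = 1.41 V < V_ov = 1.9 V, the device is in the triode region.
I_D = k_n [V_ov · V_DS − ½ V_DS²] = 4.775 × [1.9 × 1.41 − 0.5 × 1.41²] = 8.03 mA.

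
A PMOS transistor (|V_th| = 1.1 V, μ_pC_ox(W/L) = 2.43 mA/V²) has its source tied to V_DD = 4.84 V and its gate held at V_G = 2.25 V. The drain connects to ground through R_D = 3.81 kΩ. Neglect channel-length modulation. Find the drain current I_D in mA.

I_D = 1.17 mA

V_SG = V_DD − V_G = 4.84 − 2.25 = 2.59 V, so V_ov = 2.59 − 1.1 = 1.49 V.
Assume saturation: I_D = ½ k_p V_ov² = 0.5 × 2.43 × 1.49² = 2.7 mA, giving V_SD = V_DD − I_D R_D = 4.84 − 2.7 × 3.81 = -5.44 V.
But -5.44 V < V_ov = 1.49 V, so the device is actually in triode.
In triode I_D = k_p[V_ov V_SD − ½ V_SD²] and I_D = (V_DD − V_SD)/R_D. Equating: 4.63 V_SD² − 14.79 V_SD + 4.84 = 0, giving V_SD = 0.37 V (the root below V_ov).
I_D = (4.84 − 0.37) / 3.81 = 1.17 mA.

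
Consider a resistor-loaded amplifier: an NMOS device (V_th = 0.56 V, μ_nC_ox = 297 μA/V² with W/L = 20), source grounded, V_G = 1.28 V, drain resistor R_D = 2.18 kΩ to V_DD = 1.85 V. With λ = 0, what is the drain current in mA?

I_D = 0.754 mA

V_GS = V_G = 1.28 V, so V_ov = 1.28 − 0.56 = 0.72 V.
k_n = μ_nC_ox · (W/L) = 5.94 mA/V².
Assume saturation: I_D = ½ k_n V_ov² = 0.5 × 5.94 × 0.72² = 1.54 mA, giving V_DS = V_DD − I_D R_D = 1.85 − 1.54 × 2.18 = -1.51 V.
But -1.51 V < V_ov = 0.72 V, so the device is actually in triode.
In triode I_D = k_n[V_ov V_DS − ½ V_DS²] and I_D = (V_DD − V_DS)/R_D. Equating: 6.47 V_DS² − 10.32 V_DS + 1.85 = 0, giving V_DS = 0.206 V (the root below V_ov).
I_D = (1.85 − 0.206) / 2.18 = 0.754 mA.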